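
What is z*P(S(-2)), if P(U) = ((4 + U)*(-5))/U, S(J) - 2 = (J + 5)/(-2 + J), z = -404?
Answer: 8484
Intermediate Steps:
S(J) = 2 + (5 + J)/(-2 + J) (S(J) = 2 + (J + 5)/(-2 + J) = 2 + (5 + J)/(-2 + J))
P(U) = (-20 - 5*U)/U
z*P(S(-2)) = -404*(-5 - 20*(-2 - 2)/(1 + 3*(-2))) = -404*(-5 - 20*(-4/(1 - 6))) = -404*(-5 - 20/((-¼*(-5)))) = -404*(-5 - 20/5/4) = -404*(-5 - 20*⅘) = -404*(-5 - 16) = -404*(-21) = 8484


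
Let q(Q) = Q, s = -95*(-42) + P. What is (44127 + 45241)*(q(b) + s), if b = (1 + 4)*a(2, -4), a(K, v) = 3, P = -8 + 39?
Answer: 360689248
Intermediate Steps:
P = 31
b = 15 (b = (1 + 4)*3 = 5*3 = 15)
s = 4021 (s = -95*(-42) + 31 = 3990 + 31 = 4021)
(44127 + 45241)*(q(b) + s) = (44127 + 45241)*(15 + 4021) = 89368*4036 = 360689248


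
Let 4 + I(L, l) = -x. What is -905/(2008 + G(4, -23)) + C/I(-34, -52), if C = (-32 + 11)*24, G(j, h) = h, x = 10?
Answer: 14111/397 ≈ 35.544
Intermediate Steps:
C = -504 (C = -21*24 = -504)
I(L, l) = -14 (I(L, l) = -4 - 1*10 = -4 - 10 = -14)
-905/(2008 + G(4, -23)) + C/I(-34, -52) = -905/(2008 - 23) - 504/(-14) = -905/1985 - 504*(-1/14) = -905*1/1985 + 36 = -181/397 + 36 = 14111/397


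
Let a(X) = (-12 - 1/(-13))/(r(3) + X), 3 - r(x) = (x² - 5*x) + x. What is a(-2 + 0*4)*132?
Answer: -5115/13 ≈ -393.46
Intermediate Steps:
r(x) = 3 - x² + 4*x (r(x) = 3 - ((x² - 5*x) + x) = 3 - (x² - 4*x) = 3 + (-x² + 4*x) = 3 - x² + 4*x)
a(X) = -155/(13*(6 + X)) (a(X) = (-12 - 1/(-13))/((3 - 1*3² + 4*3) + X) = (-12 - 1*(-1/13))/((3 - 1*9 + 12) + X) = (-12 + 1/13)/((3 - 9 + 12) + X) = -155/(13*(6 + X)))
a(-2 + 0*4)*132 = -155/(78 + 13*(-2 + 0*4))*132 = -155/(78 + 13*(-2 + 0))*132 = -155/(78 + 13*(-2))*132 = -155/(78 - 26)*132 = -155/52*132 = -5115/13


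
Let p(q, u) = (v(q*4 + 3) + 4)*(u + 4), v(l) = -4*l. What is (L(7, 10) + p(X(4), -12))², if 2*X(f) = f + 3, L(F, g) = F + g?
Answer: 279841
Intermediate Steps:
X(f) = 3/2 + f/2 (X(f) = (f + 3)/2 = (3 + f)/2 = 3/2 + f/2)
p(q, u) = (-8 - 16*q)*(4 + u) (p(q, u) = (-4*(q*4 + 3) + 4)*(u + 4) = (-4*(4*q + 3) + 4)*(4 + u) = (-4*(3 + 4*q) + 4)*(4 + u) = ((-12 - 16*q) + 4)*(4 + u) = (-8 - 16*q)*(4 + u))
(L(7, 10) + p(X(4), -12))² = ((7 + 10) + (-32 - 64*(3/2 + (½)*4) - 8*(-12) - 16*(3/2 + (½)*4)*(-12)))² = (17 + (-32 - 64*(3/2 + 2) + 96 - 16*(3/2 + 2)*(-12)))² = (17 + (-32 - 64*7/2 + 96 - 16*7/2*(-12)))² = (17 + (-32 - 224 + 96 + 672))² = (17 + 512)² = 529² = 279841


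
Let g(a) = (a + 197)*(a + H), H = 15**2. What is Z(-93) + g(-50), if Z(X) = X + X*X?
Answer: 34281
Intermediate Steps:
H = 225
Z(X) = X + X**2
g(a) = (197 + a)*(225 + a) (g(a) = (a + 197)*(a + 225) = (197 + a)*(225 + a))
Z(-93) + g(-50) = -93*(1 - 93) + (44325 + (-50)**2 + 422*(-50)) = -93*(-92) + (44325 + 2500 - 21100) = 8556 + 25725 = 34281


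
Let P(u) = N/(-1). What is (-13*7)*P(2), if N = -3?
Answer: -273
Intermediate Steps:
P(u) = 3 (P(u) = -3/(-1) = -3*(-1) = 3)
(-13*7)*P(2) = -13*7*3 = -91*3 = -273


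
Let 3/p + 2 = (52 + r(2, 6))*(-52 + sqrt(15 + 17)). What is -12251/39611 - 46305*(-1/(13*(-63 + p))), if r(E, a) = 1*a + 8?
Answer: -11572046365492313/203564943693683 + 4074840*sqrt(2)/66808317589 ≈ -56.847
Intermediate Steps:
r(E, a) = 8 + a (r(E, a) = a + 8 = 8 + a)
p = 3/(-3434 + 264*sqrt(2)) (p = 3/(-2 + (52 + (8 + 6))*(-52 + sqrt(15 + 17))) = 3/(-2 + (52 + 14)*(-52 + sqrt(32))) = 3/(-2 + 66*(-52 + 4*sqrt(2))) = 3/(-2 + (-3432 + 264*sqrt(2))) = 3/(-3434 + 264*sqrt(2)) ≈ -0.00098019)
-12251/39611 - 46305*(-1/(13*(-63 + p))) = -12251/39611 - 46305*(-1/(13*(-63 + (-5151/5826482 - 198*sqrt(2)/2913241)))) = -12251*1/39611 - 46305*(-1/(13*(-367073517/5826482 - 198*sqrt(2)/2913241))) = -12251/39611 - 46305/(4771955721/5826482 + 2574*sqrt(2)/2913241)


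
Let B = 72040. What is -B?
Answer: -72040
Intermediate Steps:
-B = -1*72040 = -72040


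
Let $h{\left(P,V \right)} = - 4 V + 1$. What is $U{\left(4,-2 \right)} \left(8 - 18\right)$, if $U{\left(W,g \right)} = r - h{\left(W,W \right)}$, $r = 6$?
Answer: $-210$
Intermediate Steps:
$h{\left(P,V \right)} = 1 - 4 V$
$U{\left(W,g \right)} = 5 + 4 W$ ($U{\left(W,g \right)} = 6 - \left(1 - 4 W\right) = 6 + \left(-1 + 4 W\right) = 5 + 4 W$)
$U{\left(4,-2 \right)} \left(8 - 18\right) = \left(5 + 4 \cdot 4\right) \left(8 - 18\right) = \left(5 + 16\right) \left(-10\right) = 21 \left(-10\right) = -210$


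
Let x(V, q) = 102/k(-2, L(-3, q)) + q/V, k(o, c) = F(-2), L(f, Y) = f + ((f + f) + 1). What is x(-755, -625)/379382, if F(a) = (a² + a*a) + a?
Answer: 1346/28643341 ≈ 4.6992e-5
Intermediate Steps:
L(f, Y) = 1 + 3*f (L(f, Y) = f + (2*f + 1) = f + (1 + 2*f) = 1 + 3*f)
F(a) = a + 2*a² (F(a) = (a² + a²) + a = 2*a² + a = a + 2*a²)
k(o, c) = 6 (k(o, c) = -2*(1 + 2*(-2)) = -2*(1 - 4) = -2*(-3) = 6)
x(V, q) = 17 + q/V (x(V, q) = 102/6 + q/V = 102*(⅙) + q/V = 17 + q/V)
x(-755, -625)/379382 = (17 - 625/(-755))/379382 = (17 - 625*(-1/755))*(1/379382) = (17 + 125/151)*(1/379382) = (2692/151)*(1/379382) = 1346/28643341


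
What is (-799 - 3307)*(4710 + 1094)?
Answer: -23831224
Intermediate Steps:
(-799 - 3307)*(4710 + 1094) = -4106*5804 = -23831224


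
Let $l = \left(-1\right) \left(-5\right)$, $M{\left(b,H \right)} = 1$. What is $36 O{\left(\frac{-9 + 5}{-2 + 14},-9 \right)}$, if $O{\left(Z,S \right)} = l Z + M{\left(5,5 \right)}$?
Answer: $-24$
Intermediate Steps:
$l = 5$
$O{\left(Z,S \right)} = 1 + 5 Z$ ($O{\left(Z,S \right)} = 5 Z + 1 = 1 + 5 Z$)
$36 O{\left(\frac{-9 + 5}{-2 + 14},-9 \right)} = 36 \left(1 + 5 \frac{-9 + 5}{-2 + 14}\right) = 36 \left(1 + 5 \left(- \frac{4}{12}\right)\right) = 36 \left(1 + 5 \left(\left(-4\right) \frac{1}{12}\right)\right) = 36 \left(1 + 5 \left(- \frac{1}{3}\right)\right) = 36 \left(1 - \frac{5}{3}\right) = 36 \left(- \frac{2}{3}\right) = -24$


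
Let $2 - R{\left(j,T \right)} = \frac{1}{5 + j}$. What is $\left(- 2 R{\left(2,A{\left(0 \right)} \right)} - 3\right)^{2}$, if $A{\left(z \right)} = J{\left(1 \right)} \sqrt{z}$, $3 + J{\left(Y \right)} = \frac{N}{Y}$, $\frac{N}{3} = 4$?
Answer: $\frac{2209}{49} \approx 45.082$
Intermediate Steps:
$N = 12$ ($N = 3 \cdot 4 = 12$)
$J{\left(Y \right)} = -3 + \frac{12}{Y}$
$A{\left(z \right)} = 9 \sqrt{z}$ ($A{\left(z \right)} = \left(-3 + \frac{12}{1}\right) \sqrt{z} = \left(-3 + 12 \cdot 1\right) \sqrt{z} = \left(-3 + 12\right) \sqrt{z} = 9 \sqrt{z}$)
$R{\left(j,T \right)} = 2 - \frac{1}{5 + j}$
$\left(- 2 R{\left(2,A{\left(0 \right)} \right)} - 3\right)^{2} = \left(- 2 \frac{9 + 2 \cdot 2}{5 + 2} - 3\right)^{2} = \left(- 2 \frac{9 + 4}{7} - 3\right)^{2} = \left(- 2 \cdot \frac{1}{7} \cdot 13 - 3\right)^{2} = \left(\left(-2\right) \frac{13}{7} - 3\right)^{2} = \left(- \frac{26}{7} - 3\right)^{2} = \left(- \frac{47}{7}\right)^{2} = \frac{2209}{49}$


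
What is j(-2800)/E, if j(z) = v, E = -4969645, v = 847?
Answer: -847/4969645 ≈ -0.00017043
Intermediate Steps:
j(z) = 847
j(-2800)/E = 847/(-4969645) = 847*(-1/4969645) = -847/4969645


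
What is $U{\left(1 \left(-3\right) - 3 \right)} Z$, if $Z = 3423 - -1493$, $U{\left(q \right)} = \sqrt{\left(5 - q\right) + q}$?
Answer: $4916 \sqrt{5} \approx 10993.0$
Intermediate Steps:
$U{\left(q \right)} = \sqrt{5}$
$Z = 4916$ ($Z = 3423 + 1493 = 4916$)
$U{\left(1 \left(-3\right) - 3 \right)} Z = \sqrt{5} \cdot 4916 = 4916 \sqrt{5}$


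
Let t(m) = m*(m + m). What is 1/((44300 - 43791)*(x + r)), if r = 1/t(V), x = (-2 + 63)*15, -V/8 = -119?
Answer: 1812608/844194987389 ≈ 2.1471e-6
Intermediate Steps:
V = 952 (V = -8*(-119) = 952)
x = 915 (x = 61*15 = 915)
t(m) = 2*m**2 (t(m) = m*(2*m) = 2*m**2)
r = 1/1812608 (r = 1/(2*952**2) = 1/(2*906304) = 1/1812608 ≈ 5.5169e-7)
1/((44300 - 43791)*(x + r)) = 1/((44300 - 43791)*(915 + 1/1812608)) = 1/(509*(1658536321/1812608)) = 1/(844194987389/1812608) = 1812608/844194987389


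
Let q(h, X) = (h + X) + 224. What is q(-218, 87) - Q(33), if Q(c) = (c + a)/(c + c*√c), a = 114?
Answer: 32785/352 - 49*√33/352 ≈ 92.340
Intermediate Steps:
q(h, X) = 224 + X + h (q(h, X) = (X + h) + 224 = 224 + X + h)
Q(c) = (114 + c)/(c + c^(3/2)) (Q(c) = (c + 114)/(c + c*√c) = (114 + c)/(c + c^(3/2)))
q(-218, 87) - Q(33) = (224 + 87 - 218) - (114 + 33)/(33 + 33^(3/2)) = 93 - 147/(33 + 33*√33)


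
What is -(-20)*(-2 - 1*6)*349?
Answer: -55840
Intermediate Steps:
-(-20)*(-2 - 1*6)*349 = -(-20)*(-2 - 6)*349 = -(-20)*(-8)*349 = -10*16*349 = -160*349 = -55840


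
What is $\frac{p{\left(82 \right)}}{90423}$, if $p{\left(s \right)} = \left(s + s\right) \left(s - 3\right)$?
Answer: $\frac{12956}{90423} \approx 0.14328$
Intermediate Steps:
$p{\left(s \right)} = 2 s \left(-3 + s\right)$
$\frac{p{\left(82 \right)}}{90423} = \frac{2 \cdot 82 \left(-3 + 82\right)}{90423} = 2 \cdot 82 \cdot 79 \cdot \frac{1}{90423} = 12956 \cdot \frac{1}{90423} = \frac{12956}{90423}$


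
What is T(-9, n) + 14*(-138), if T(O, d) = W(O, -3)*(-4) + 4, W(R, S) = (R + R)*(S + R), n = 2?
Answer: -2792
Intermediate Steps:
W(R, S) = 2*R*(R + S) (W(R, S) = (2*R)*(R + S) = 2*R*(R + S))
T(O, d) = 4 - 8*O*(-3 + O) (T(O, d) = (2*O*(O - 3))*(-4) + 4 = (2*O*(-3 + O))*(-4) + 4 = -8*O*(-3 + O) + 4 = 4 - 8*O*(-3 + O))
T(-9, n) + 14*(-138) = (4 - 8*(-9)*(-3 - 9)) + 14*(-138) = (4 - 8*(-9)*(-12)) - 1932 = (4 - 864) - 1932 = -860 - 1932 = -2792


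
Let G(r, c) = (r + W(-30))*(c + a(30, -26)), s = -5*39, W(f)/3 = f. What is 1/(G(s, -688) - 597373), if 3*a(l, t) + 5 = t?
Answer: -1/398348 ≈ -2.5104e-6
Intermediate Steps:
a(l, t) = -5/3 + t/3
W(f) = 3*f
s = -195
G(r, c) = (-90 + r)*(-31/3 + c) (G(r, c) = (r + 3*(-30))*(c + (-5/3 + (⅓)*(-26))) = (r - 90)*(c + (-5/3 - 26/3)) = (-90 + r)*(c - 31/3) = (-90 + r)*(-31/3 + c))
1/(G(s, -688) - 597373) = 1/((930 - 90*(-688) - 31/3*(-195) - 688*(-195)) - 597373) = 1/((930 + 61920 + 2015 + 134160) - 597373) = 1/(199025 - 597373) = 1/(-398348) = -1/398348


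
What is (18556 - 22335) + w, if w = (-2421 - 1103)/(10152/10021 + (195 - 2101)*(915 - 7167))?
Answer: -112815792690605/29853343176 ≈ -3779.0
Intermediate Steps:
w = -8828501/29853343176 (w = -3524/(10152*(1/10021) - 1906*(-6252)) = -3524/(10152/10021 + 11916312) = -3524/119413372704/10021 = -3524*10021/119413372704 = -8828501/29853343176 ≈ -0.00029573)
(18556 - 22335) + w = (18556 - 22335) - 8828501/29853343176 = -3779 - 8828501/29853343176 = -112815792690605/29853343176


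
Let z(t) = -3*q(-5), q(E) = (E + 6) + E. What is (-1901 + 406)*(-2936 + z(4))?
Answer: 4371380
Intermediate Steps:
q(E) = 6 + 2*E (q(E) = (6 + E) + E = 6 + 2*E)
z(t) = 12 (z(t) = -3*(6 + 2*(-5)) = -3*(6 - 10) = -3*(-4) = 12)
(-1901 + 406)*(-2936 + z(4)) = (-1901 + 406)*(-2936 + 12) = -1495*(-2924) = 4371380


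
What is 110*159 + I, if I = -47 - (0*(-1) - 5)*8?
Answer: 17483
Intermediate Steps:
I = -7 (I = -47 - (0 - 5)*8 = -47 - (-5)*8 = -47 - 1*(-40) = -47 + 40 = -7)
110*159 + I = 110*159 - 7 = 17490 - 7 = 17483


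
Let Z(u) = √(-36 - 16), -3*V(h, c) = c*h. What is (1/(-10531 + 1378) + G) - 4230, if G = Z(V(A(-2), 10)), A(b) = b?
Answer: -38717191/9153 + 2*I*√13 ≈ -4230.0 + 7.2111*I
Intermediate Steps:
V(h, c) = -c*h/3
Z(u) = 2*I*√13 (Z(u) = √(-52) = 2*I*√13)
G = 2*I*√13 ≈ 7.2111*I
(1/(-10531 + 1378) + G) - 4230 = (1/(-10531 + 1378) + 2*I*√13) - 4230 = (1/(-9153) + 2*I*√13) - 4230 = (-1/9153 + 2*I*√13) - 4230 = -38717191/9153 + 2*I*√13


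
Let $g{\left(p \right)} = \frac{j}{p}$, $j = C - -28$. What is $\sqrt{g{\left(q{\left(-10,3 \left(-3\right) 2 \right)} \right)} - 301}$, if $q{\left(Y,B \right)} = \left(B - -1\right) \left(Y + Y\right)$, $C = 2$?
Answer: $\frac{i \sqrt{347854}}{34} \approx 17.347 i$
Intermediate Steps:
$q{\left(Y,B \right)} = 2 Y \left(1 + B\right)$ ($q{\left(Y,B \right)} = \left(B + 1\right) 2 Y = \left(1 + B\right) 2 Y = 2 Y \left(1 + B\right)$)
$j = 30$ ($j = 2 - -28 = 2 + 28 = 30$)
$g{\left(p \right)} = \frac{30}{p}$
$\sqrt{g{\left(q{\left(-10,3 \left(-3\right) 2 \right)} \right)} - 301} = \sqrt{\frac{30}{2 \left(-10\right) \left(1 + 3 \left(-3\right) 2\right)} - 301} = \sqrt{\frac{30}{2 \left(-10\right) \left(1 - 18\right)} - 301} = \sqrt{\frac{30}{2 \left(-10\right) \left(-17\right)} - 301} = \sqrt{\frac{30}{340} - 301} = \sqrt{30 \cdot \frac{1}{340} - 301} = \sqrt{\frac{3}{34} - 301} = \sqrt{- \frac{10231}{34}} = \frac{i \sqrt{347854}}{34}$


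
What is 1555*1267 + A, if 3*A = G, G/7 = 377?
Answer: 5913194/3 ≈ 1.9711e+6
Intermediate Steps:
G = 2639 (G = 7*377 = 2639)
A = 2639/3 (A = (⅓)*2639 = 2639/3 ≈ 879.67)
1555*1267 + A = 1555*1267 + 2639/3 = 1970185 + 2639/3 = 5913194/3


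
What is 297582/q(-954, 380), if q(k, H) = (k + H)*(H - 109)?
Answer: -148791/77777 ≈ -1.9130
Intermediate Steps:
q(k, H) = (-109 + H)*(H + k) (q(k, H) = (H + k)*(-109 + H) = (-109 + H)*(H + k))
297582/q(-954, 380) = 297582/(380² - 109*380 - 109*(-954) + 380*(-954)) = 297582/(144400 - 41420 + 103986 - 362520) = 297582/(-155554) = 297582*(-1/155554) = -148791/77777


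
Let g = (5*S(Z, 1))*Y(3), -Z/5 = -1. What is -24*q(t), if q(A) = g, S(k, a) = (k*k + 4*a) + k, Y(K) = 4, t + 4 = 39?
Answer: -16320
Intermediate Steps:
t = 35 (t = -4 + 39 = 35)
Z = 5 (Z = -5*(-1) = 5)
S(k, a) = k + k**2 + 4*a (S(k, a) = (k**2 + 4*a) + k = k + k**2 + 4*a)
g = 680 (g = (5*(5 + 5**2 + 4*1))*4 = (5*(5 + 25 + 4))*4 = (5*34)*4 = 170*4 = 680)
q(A) = 680
-24*q(t) = -24*680 = -16320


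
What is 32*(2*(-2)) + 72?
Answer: -56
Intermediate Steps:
32*(2*(-2)) + 72 = 32*(-4) + 72 = -128 + 72 = -56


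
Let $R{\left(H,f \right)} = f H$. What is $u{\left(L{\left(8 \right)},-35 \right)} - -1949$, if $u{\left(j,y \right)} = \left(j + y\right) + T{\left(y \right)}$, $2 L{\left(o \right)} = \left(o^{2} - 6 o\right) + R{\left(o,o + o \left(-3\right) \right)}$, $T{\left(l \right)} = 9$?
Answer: $1867$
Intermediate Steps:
$R{\left(H,f \right)} = H f$
$L{\left(o \right)} = - 3 o - \frac{o^{2}}{2}$ ($L{\left(o \right)} = \frac{\left(o^{2} - 6 o\right) + o \left(o + o \left(-3\right)\right)}{2} = \frac{\left(o^{2} - 6 o\right) + o \left(o - 3 o\right)}{2} = \frac{\left(o^{2} - 6 o\right) + o \left(- 2 o\right)}{2} = \frac{\left(o^{2} - 6 o\right) - 2 o^{2}}{2} = \frac{- o^{2} - 6 o}{2} = - 3 o - \frac{o^{2}}{2}$)
$u{\left(j,y \right)} = 9 + j + y$ ($u{\left(j,y \right)} = \left(j + y\right) + 9 = 9 + j + y$)
$u{\left(L{\left(8 \right)},-35 \right)} - -1949 = \left(9 + \frac{1}{2} \cdot 8 \left(-6 - 8\right) - 35\right) - -1949 = \left(9 + \frac{1}{2} \cdot 8 \left(-6 - 8\right) - 35\right) + 1949 = \left(9 + \frac{1}{2} \cdot 8 \left(-14\right) - 35\right) + 1949 = \left(9 - 56 - 35\right) + 1949 = -82 + 1949 = 1867$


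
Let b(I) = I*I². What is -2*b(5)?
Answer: -250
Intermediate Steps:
b(I) = I³
-2*b(5) = -2*5³ = -2*125 = -250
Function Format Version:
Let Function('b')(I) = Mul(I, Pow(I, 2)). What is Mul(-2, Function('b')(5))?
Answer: -250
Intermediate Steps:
Function('b')(I) = Pow(I, 3)
Mul(-2, Function('b')(5)) = Mul(-2, Pow(5, 3)) = Mul(-2, 125) = -250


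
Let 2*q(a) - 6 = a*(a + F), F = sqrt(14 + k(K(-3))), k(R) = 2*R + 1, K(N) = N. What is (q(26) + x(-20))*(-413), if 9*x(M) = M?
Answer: -1404200/9 ≈ -1.5602e+5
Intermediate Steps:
k(R) = 1 + 2*R
x(M) = M/9
F = 3 (F = sqrt(14 + (1 + 2*(-3))) = sqrt(14 + (1 - 6)) = sqrt(14 - 5) = sqrt(9) = 3)
q(a) = 3 + a*(3 + a)/2 (q(a) = 3 + (a*(a + 3))/2 = 3 + (a*(3 + a))/2 = 3 + a*(3 + a)/2)
(q(26) + x(-20))*(-413) = ((3 + (1/2)*26**2 + (3/2)*26) + (1/9)*(-20))*(-413) = ((3 + (1/2)*676 + 39) - 20/9)*(-413) = ((3 + 338 + 39) - 20/9)*(-413) = (380 - 20/9)*(-413) = (3400/9)*(-413) = -1404200/9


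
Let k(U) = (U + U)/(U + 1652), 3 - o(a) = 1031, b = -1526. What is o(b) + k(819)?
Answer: -362650/353 ≈ -1027.3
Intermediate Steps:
o(a) = -1028 (o(a) = 3 - 1*1031 = 3 - 1031 = -1028)
k(U) = 2*U/(1652 + U) (k(U) = (2*U)/(1652 + U) = 2*U/(1652 + U))
o(b) + k(819) = -1028 + 2*819/(1652 + 819) = -1028 + 2*819/2471 = -1028 + 2*819*(1/2471) = -1028 + 234/353 = -362650/353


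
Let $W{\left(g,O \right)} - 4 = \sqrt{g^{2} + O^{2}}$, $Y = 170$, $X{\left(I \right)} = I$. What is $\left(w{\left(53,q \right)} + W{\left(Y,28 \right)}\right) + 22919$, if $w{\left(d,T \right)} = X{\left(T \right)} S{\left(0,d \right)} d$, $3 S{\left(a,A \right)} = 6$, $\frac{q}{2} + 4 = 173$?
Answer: $58751 + 2 \sqrt{7421} \approx 58923.0$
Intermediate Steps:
$q = 338$ ($q = -8 + 2 \cdot 173 = -8 + 346 = 338$)
$S{\left(a,A \right)} = 2$ ($S{\left(a,A \right)} = \frac{1}{3} \cdot 6 = 2$)
$w{\left(d,T \right)} = 2 T d$ ($w{\left(d,T \right)} = T 2 d = 2 T d$)
$W{\left(g,O \right)} = 4 + \sqrt{O^{2} + g^{2}}$ ($W{\left(g,O \right)} = 4 + \sqrt{g^{2} + O^{2}} = 4 + \sqrt{O^{2} + g^{2}}$)
$\left(w{\left(53,q \right)} + W{\left(Y,28 \right)}\right) + 22919 = \left(2 \cdot 338 \cdot 53 + \left(4 + \sqrt{28^{2} + 170^{2}}\right)\right) + 22919 = \left(35828 + \left(4 + \sqrt{784 + 28900}\right)\right) + 22919 = \left(35828 + \left(4 + \sqrt{29684}\right)\right) + 22919 = \left(35828 + \left(4 + 2 \sqrt{7421}\right)\right) + 22919 = \left(35832 + 2 \sqrt{7421}\right) + 22919 = 58751 + 2 \sqrt{7421}$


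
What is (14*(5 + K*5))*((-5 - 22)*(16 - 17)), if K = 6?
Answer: 13230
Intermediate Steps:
(14*(5 + K*5))*((-5 - 22)*(16 - 17)) = (14*(5 + 6*5))*((-5 - 22)*(16 - 17)) = (14*(5 + 30))*(-27*(-1)) = (14*35)*27 = 490*27 = 13230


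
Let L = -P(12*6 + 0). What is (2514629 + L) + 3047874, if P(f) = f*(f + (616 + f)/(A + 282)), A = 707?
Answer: 127817185/23 ≈ 5.5573e+6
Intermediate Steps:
P(f) = f*(616/989 + 990*f/989) (P(f) = f*(f + (616 + f)/(707 + 282)) = f*(f + (616 + f)/989) = f*(f + (616 + f)*(1/989)) = f*(f + (616/989 + f/989)) = f*(616/989 + 990*f/989))
L = -120384/23 (L = -22*(12*6 + 0)*(28 + 45*(12*6 + 0))/989 = -22*(72 + 0)*(28 + 45*(72 + 0))/989 = -22*72*(28 + 45*72)/989 = -22*72*(28 + 3240)/989 = -22*72*3268/989 = -1*120384/23 = -120384/23 ≈ -5234.1)
(2514629 + L) + 3047874 = (2514629 - 120384/23) + 3047874 = 57716083/23 + 3047874 = 127817185/23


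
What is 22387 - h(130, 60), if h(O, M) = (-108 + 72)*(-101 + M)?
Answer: 20911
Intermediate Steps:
h(O, M) = 3636 - 36*M (h(O, M) = -36*(-101 + M) = 3636 - 36*M)
22387 - h(130, 60) = 22387 - (3636 - 36*60) = 22387 - (3636 - 2160) = 22387 - 1*1476 = 22387 - 1476 = 20911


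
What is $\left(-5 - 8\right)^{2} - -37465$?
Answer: $37634$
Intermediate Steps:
$\left(-5 - 8\right)^{2} - -37465 = \left(-5 + \left(-50 + 42\right)\right)^{2} + 37465 = \left(-5 - 8\right)^{2} + 37465 = \left(-13\right)^{2} + 37465 = 169 + 37465 = 37634$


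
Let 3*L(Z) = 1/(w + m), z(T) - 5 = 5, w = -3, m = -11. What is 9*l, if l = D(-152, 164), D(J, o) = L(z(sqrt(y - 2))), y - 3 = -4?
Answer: -3/14 ≈ -0.21429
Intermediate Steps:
y = -1 (y = 3 - 4 = -1)
z(T) = 10 (z(T) = 5 + 5 = 10)
L(Z) = -1/42 (L(Z) = 1/(3*(-3 - 11)) = (1/3)/(-14) = (1/3)*(-1/14) = -1/42)
D(J, o) = -1/42
l = -1/42 ≈ -0.023810
9*l = 9*(-1/42) = -3/14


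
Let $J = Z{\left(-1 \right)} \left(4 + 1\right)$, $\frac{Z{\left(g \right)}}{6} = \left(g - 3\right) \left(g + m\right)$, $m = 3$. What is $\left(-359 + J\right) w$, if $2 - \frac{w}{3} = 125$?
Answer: $221031$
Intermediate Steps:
$w = -369$ ($w = 6 - 375 = -369$)
$Z{\left(g \right)} = 6 \left(-3 + g\right) \left(3 + g\right)$ ($Z{\left(g \right)} = 6 \left(g - 3\right) \left(g + 3\right) = 6 \left(-3 + g\right) \left(3 + g\right)$)
$J = -240$ ($J = \left(-54 + 6 \left(-1\right)^{2}\right) \left(4 + 1\right) = \left(-54 + 6 \cdot 1\right) 5 = \left(-54 + 6\right) 5 = \left(-48\right) 5 = -240$)
$\left(-359 + J\right) w = \left(-359 - 240\right) \left(-369\right) = \left(-599\right) \left(-369\right) = 221031$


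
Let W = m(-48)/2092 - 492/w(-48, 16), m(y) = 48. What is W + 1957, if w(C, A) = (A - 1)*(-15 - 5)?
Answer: 25609518/13075 ≈ 1958.7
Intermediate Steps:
w(C, A) = 20 - 20*A (w(C, A) = (-1 + A)*(-20) = 20 - 20*A)
W = 21743/13075 (W = 48/2092 - 492/(20 - 20*16) = 48*(1/2092) - 492/(20 - 320) = 12/523 - 492/(-300) = 12/523 - 492*(-1/300) = 12/523 + 41/25 = 21743/13075 ≈ 1.6629)
W + 1957 = 21743/13075 + 1957 = 25609518/13075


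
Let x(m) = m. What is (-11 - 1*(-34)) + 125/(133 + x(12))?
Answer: 692/29 ≈ 23.862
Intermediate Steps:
(-11 - 1*(-34)) + 125/(133 + x(12)) = (-11 - 1*(-34)) + 125/(133 + 12) = (-11 + 34) + 125/145 = 23 + (1/145)*125 = 23 + 25/29 = 692/29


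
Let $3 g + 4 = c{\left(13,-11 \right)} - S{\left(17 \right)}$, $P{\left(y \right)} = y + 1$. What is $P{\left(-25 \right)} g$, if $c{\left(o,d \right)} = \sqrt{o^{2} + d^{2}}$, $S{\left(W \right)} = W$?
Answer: $168 - 8 \sqrt{290} \approx 31.765$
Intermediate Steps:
$P{\left(y \right)} = 1 + y$
$c{\left(o,d \right)} = \sqrt{d^{2} + o^{2}}$
$g = -7 + \frac{\sqrt{290}}{3}$ ($g = - \frac{4}{3} + \frac{\sqrt{\left(-11\right)^{2} + 13^{2}} - 17}{3} = - \frac{4}{3} + \frac{\sqrt{121 + 169} - 17}{3} = - \frac{4}{3} + \frac{\sqrt{290} - 17}{3} = - \frac{4}{3} + \frac{-17 + \sqrt{290}}{3} = - \frac{4}{3} - \left(\frac{17}{3} - \frac{\sqrt{290}}{3}\right) = -7 + \frac{\sqrt{290}}{3} \approx -1.3235$)
$P{\left(-25 \right)} g = \left(1 - 25\right) \left(-7 + \frac{\sqrt{290}}{3}\right) = - 24 \left(-7 + \frac{\sqrt{290}}{3}\right) = 168 - 8 \sqrt{290}$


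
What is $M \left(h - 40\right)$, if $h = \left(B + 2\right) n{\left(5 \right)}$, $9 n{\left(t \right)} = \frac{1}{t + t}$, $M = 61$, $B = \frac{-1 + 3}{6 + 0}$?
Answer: $- \frac{658373}{270} \approx -2438.4$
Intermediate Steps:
$B = \frac{1}{3}$ ($B = \frac{2}{6} = 2 \cdot \frac{1}{6} = \frac{1}{3} \approx 0.33333$)
$n{\left(t \right)} = \frac{1}{18 t}$ ($n{\left(t \right)} = \frac{1}{9 \left(t + t\right)} = \frac{1}{9 \cdot 2 t} = \frac{\frac{1}{2} \frac{1}{t}}{9} = \frac{1}{18 t}$)
$h = \frac{7}{270}$ ($h = \left(\frac{1}{3} + 2\right) \frac{1}{18 \cdot 5} = \frac{7 \cdot \frac{1}{18} \cdot \frac{1}{5}}{3} = \frac{7}{3} \cdot \frac{1}{90} = \frac{7}{270} \approx 0.025926$)
$M \left(h - 40\right) = 61 \left(\frac{7}{270} - 40\right) = 61 \left(- \frac{10793}{270}\right) = - \frac{658373}{270}$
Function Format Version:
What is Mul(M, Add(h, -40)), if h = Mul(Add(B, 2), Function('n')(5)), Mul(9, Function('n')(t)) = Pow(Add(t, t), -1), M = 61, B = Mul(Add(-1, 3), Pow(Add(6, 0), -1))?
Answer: Rational(-658373, 270) ≈ -2438.4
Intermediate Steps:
B = Rational(1, 3) (B = Mul(2, Pow(6, -1)) = Mul(2, Rational(1, 6)) = Rational(1, 3) ≈ 0.33333)
Function('n')(t) = Mul(Rational(1, 18), Pow(t, -1)) (Function('n')(t) = Mul(Rational(1, 9), Pow(Add(t, t), -1)) = Mul(Rational(1, 9), Pow(Mul(2, t), -1)) = Mul(Rational(1, 9), Mul(Rational(1, 2), Pow(t, -1))) = Mul(Rational(1, 18), Pow(t, -1)))
h = Rational(7, 270) (h = Mul(Add(Rational(1, 3), 2), Mul(Rational(1, 18), Pow(5, -1))) = Mul(Rational(7, 3), Mul(Rational(1, 18), Rational(1, 5))) = Mul(Rational(7, 3), Rational(1, 90)) = Rational(7, 270) ≈ 0.025926)
Mul(M, Add(h, -40)) = Mul(61, Add(Rational(7, 270), -40)) = Mul(61, Rational(-10793, 270)) = Rational(-658373, 270)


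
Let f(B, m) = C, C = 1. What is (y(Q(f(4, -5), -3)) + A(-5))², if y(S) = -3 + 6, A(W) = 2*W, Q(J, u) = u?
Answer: 49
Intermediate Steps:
f(B, m) = 1
y(S) = 3
(y(Q(f(4, -5), -3)) + A(-5))² = (3 + 2*(-5))² = (3 - 10)² = (-7)² = 49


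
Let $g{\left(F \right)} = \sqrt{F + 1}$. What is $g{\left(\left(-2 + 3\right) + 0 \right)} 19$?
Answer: $19 \sqrt{2} \approx 26.87$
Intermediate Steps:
$g{\left(F \right)} = \sqrt{1 + F}$
$g{\left(\left(-2 + 3\right) + 0 \right)} 19 = \sqrt{1 + \left(\left(-2 + 3\right) + 0\right)} 19 = \sqrt{1 + \left(1 + 0\right)} 19 = \sqrt{1 + 1} \cdot 19 = \sqrt{2} \cdot 19 = 19 \sqrt{2}$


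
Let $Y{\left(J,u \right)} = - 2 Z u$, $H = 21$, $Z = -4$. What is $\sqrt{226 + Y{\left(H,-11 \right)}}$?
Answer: $\sqrt{138} \approx 11.747$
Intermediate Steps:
$Y{\left(J,u \right)} = 8 u$ ($Y{\left(J,u \right)} = \left(-2\right) \left(-4\right) u = 8 u$)
$\sqrt{226 + Y{\left(H,-11 \right)}} = \sqrt{226 + 8 \left(-11\right)} = \sqrt{226 - 88} = \sqrt{138}$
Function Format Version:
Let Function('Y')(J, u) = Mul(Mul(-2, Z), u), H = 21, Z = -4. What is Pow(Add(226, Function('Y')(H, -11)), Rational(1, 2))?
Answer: Pow(138, Rational(1, 2)) ≈ 11.747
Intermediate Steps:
Function('Y')(J, u) = Mul(8, u) (Function('Y')(J, u) = Mul(Mul(-2, -4), u) = Mul(8, u))
Pow(Add(226, Function('Y')(H, -11)), Rational(1, 2)) = Pow(Add(226, Mul(8, -11)), Rational(1, 2)) = Pow(Add(226, -88), Rational(1, 2)) = Pow(138, Rational(1, 2))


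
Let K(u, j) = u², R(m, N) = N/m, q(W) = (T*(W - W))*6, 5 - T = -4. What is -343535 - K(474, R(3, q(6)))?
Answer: -568211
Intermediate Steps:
T = 9 (T = 5 - 1*(-4) = 5 + 4 = 9)
q(W) = 0 (q(W) = (9*(W - W))*6 = (9*0)*6 = 0*6 = 0)
-343535 - K(474, R(3, q(6))) = -343535 - 1*474² = -343535 - 1*224676 = -343535 - 224676 = -568211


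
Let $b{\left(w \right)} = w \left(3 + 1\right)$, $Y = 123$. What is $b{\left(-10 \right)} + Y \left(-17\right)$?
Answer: $-2131$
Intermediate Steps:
$b{\left(w \right)} = 4 w$ ($b{\left(w \right)} = w 4 = 4 w$)
$b{\left(-10 \right)} + Y \left(-17\right) = 4 \left(-10\right) + 123 \left(-17\right) = -40 - 2091 = -2131$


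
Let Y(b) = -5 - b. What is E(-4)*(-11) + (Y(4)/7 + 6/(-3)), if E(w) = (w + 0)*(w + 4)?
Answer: -23/7 ≈ -3.2857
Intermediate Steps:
E(w) = w*(4 + w)
E(-4)*(-11) + (Y(4)/7 + 6/(-3)) = -4*(4 - 4)*(-11) + ((-5 - 1*4)/7 + 6/(-3)) = -4*0*(-11) + ((-5 - 4)*(⅐) + 6*(-⅓)) = 0*(-11) + (-9*⅐ - 2) = 0 + (-9/7 - 2) = 0 - 23/7 = -23/7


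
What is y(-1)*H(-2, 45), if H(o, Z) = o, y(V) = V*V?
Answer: -2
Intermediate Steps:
y(V) = V**2
y(-1)*H(-2, 45) = (-1)**2*(-2) = 1*(-2) = -2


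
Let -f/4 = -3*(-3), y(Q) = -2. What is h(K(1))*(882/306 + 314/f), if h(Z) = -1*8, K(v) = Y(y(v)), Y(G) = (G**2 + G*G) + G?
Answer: 7148/153 ≈ 46.719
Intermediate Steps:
f = -36 (f = -(-12)*(-3) = -4*9 = -36)
Y(G) = G + 2*G**2 (Y(G) = (G**2 + G**2) + G = 2*G**2 + G = G + 2*G**2)
K(v) = 6 (K(v) = -2*(1 + 2*(-2)) = -2*(1 - 4) = -2*(-3) = 6)
h(Z) = -8
h(K(1))*(882/306 + 314/f) = -8*(882/306 + 314/(-36)) = -8*(882*(1/306) + 314*(-1/36)) = -8*(49/17 - 157/18) = -8*(-1787/306) = 7148/153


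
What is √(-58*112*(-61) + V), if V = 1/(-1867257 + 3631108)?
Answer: √1232819918291011307/1763851 ≈ 629.49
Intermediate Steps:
V = 1/1763851 ≈ 5.6694e-7
√(-58*112*(-61) + V) = √(-58*112*(-61) + 1/1763851) = √(-6496*(-61) + 1/1763851) = √(396256 + 1/1763851) = √(698936541857/1763851) = √1232819918291011307/1763851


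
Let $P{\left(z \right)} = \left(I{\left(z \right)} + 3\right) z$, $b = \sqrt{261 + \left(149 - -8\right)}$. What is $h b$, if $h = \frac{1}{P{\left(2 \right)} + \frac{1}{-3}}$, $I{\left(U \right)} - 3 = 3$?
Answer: $\frac{3 \sqrt{418}}{53} \approx 1.1573$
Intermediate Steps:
$I{\left(U \right)} = 6$ ($I{\left(U \right)} = 3 + 3 = 6$)
$b = \sqrt{418}$ ($b = \sqrt{261 + \left(149 + 8\right)} = \sqrt{261 + 157} = \sqrt{418} \approx 20.445$)
$P{\left(z \right)} = 9 z$ ($P{\left(z \right)} = \left(6 + 3\right) z = 9 z$)
$h = \frac{3}{53}$ ($h = \frac{1}{9 \cdot 2 + \frac{1}{-3}} = \frac{1}{18 - \frac{1}{3}} = \frac{1}{\frac{53}{3}} = \frac{3}{53} \approx 0.056604$)
$h b = \frac{3 \sqrt{418}}{53}$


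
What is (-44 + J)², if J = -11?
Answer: 3025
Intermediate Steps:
(-44 + J)² = (-44 - 11)² = (-55)² = 3025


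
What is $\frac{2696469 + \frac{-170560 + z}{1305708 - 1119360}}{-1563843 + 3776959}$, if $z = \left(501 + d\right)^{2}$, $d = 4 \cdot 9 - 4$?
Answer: $\frac{167493906247}{137469913456} \approx 1.2184$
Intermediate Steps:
$d = 32$ ($d = 36 - 4 = 32$)
$z = 284089$ ($z = \left(501 + 32\right)^{2} = 533^{2} = 284089$)
$\frac{2696469 + \frac{-170560 + z}{1305708 - 1119360}}{-1563843 + 3776959} = \frac{2696469 + \frac{-170560 + 284089}{1305708 - 1119360}}{-1563843 + 3776959} = \frac{2696469 + \frac{113529}{186348}}{2213116} = \left(2696469 + 113529 \cdot \frac{1}{186348}\right) \frac{1}{2213116} = \left(2696469 + \frac{37843}{62116}\right) \frac{1}{2213116} = \frac{167493906247}{62116} \cdot \frac{1}{2213116} = \frac{167493906247}{137469913456}$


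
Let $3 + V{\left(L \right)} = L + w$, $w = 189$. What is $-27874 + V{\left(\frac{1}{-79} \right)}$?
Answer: $- \frac{2187353}{79} \approx -27688.0$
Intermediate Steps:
$V{\left(L \right)} = 186 + L$ ($V{\left(L \right)} = -3 + \left(L + 189\right) = -3 + \left(189 + L\right) = 186 + L$)
$-27874 + V{\left(\frac{1}{-79} \right)} = -27874 + \left(186 + \frac{1}{-79}\right) = -27874 + \left(186 - \frac{1}{79}\right) = -27874 + \frac{14693}{79} = - \frac{2187353}{79}$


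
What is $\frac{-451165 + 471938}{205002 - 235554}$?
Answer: $- \frac{20773}{30552} \approx -0.67992$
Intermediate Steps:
$\frac{-451165 + 471938}{205002 - 235554} = \frac{20773}{-30552} = 20773 \left(- \frac{1}{30552}\right) = - \frac{20773}{30552}$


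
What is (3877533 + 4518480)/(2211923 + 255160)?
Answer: 2798671/822361 ≈ 3.4032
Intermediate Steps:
(3877533 + 4518480)/(2211923 + 255160) = 8396013/2467083 = 8396013*(1/2467083) = 2798671/822361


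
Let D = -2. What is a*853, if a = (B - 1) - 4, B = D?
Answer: -5971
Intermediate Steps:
B = -2
a = -7 (a = (-2 - 1) - 4 = -3 - 4 = -7)
a*853 = -7*853 = -5971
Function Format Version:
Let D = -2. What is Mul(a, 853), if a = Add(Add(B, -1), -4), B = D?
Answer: -5971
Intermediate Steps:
B = -2
a = -7 (a = Add(Add(-2, -1), -4) = Add(-3, -4) = -7)
Mul(a, 853) = Mul(-7, 853) = -5971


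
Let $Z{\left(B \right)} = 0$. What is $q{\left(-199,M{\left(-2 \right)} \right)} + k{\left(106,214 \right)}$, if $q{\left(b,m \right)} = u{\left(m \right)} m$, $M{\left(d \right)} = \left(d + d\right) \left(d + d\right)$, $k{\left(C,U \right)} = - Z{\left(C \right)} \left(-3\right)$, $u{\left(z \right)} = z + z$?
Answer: $512$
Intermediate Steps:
$u{\left(z \right)} = 2 z$
$k{\left(C,U \right)} = 0$ ($k{\left(C,U \right)} = \left(-1\right) 0 \left(-3\right) = 0 \left(-3\right) = 0$)
$M{\left(d \right)} = 4 d^{2}$ ($M{\left(d \right)} = 2 d 2 d = 4 d^{2}$)
$q{\left(b,m \right)} = 2 m^{2}$ ($q{\left(b,m \right)} = 2 m m = 2 m^{2}$)
$q{\left(-199,M{\left(-2 \right)} \right)} + k{\left(106,214 \right)} = 2 \left(4 \left(-2\right)^{2}\right)^{2} + 0 = 2 \left(4 \cdot 4\right)^{2} + 0 = 2 \cdot 16^{2} + 0 = 2 \cdot 256 + 0 = 512 + 0 = 512$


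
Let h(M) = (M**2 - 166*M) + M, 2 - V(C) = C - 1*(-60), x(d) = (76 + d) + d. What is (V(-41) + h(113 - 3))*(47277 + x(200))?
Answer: -289717451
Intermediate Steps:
x(d) = 76 + 2*d
V(C) = -58 - C (V(C) = 2 - (C - 1*(-60)) = 2 - (C + 60) = 2 - (60 + C) = 2 + (-60 - C) = -58 - C)
h(M) = M**2 - 165*M
(V(-41) + h(113 - 3))*(47277 + x(200)) = ((-58 - 1*(-41)) + (113 - 3)*(-165 + (113 - 3)))*(47277 + (76 + 2*200)) = ((-58 + 41) + 110*(-165 + 110))*(47277 + (76 + 400)) = (-17 + 110*(-55))*(47277 + 476) = (-17 - 6050)*47753 = -6067*47753 = -289717451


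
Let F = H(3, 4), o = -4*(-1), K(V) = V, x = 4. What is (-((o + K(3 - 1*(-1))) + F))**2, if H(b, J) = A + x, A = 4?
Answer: 256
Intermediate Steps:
o = 4
H(b, J) = 8 (H(b, J) = 4 + 4 = 8)
F = 8
(-((o + K(3 - 1*(-1))) + F))**2 = (-((4 + (3 - 1*(-1))) + 8))**2 = (-((4 + (3 + 1)) + 8))**2 = (-((4 + 4) + 8))**2 = (-(8 + 8))**2 = (-1*16)**2 = (-16)**2 = 256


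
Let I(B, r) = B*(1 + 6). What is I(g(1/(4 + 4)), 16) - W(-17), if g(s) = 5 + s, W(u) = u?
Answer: 423/8 ≈ 52.875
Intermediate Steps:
I(B, r) = 7*B (I(B, r) = B*7 = 7*B)
I(g(1/(4 + 4)), 16) - W(-17) = 7*(5 + 1/(4 + 4)) - 1*(-17) = 7*(5 + 1/8) + 17 = 7*(5 + ⅛) + 17 = 7*(41/8) + 17 = 287/8 + 17 = 423/8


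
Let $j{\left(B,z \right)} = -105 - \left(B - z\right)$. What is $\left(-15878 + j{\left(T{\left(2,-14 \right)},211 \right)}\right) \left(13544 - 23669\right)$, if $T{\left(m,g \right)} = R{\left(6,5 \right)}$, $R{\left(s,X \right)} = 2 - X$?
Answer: $159661125$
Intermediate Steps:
$T{\left(m,g \right)} = -3$ ($T{\left(m,g \right)} = 2 - 5 = -3$)
$j{\left(B,z \right)} = -105 + z - B$ ($j{\left(B,z \right)} = -105 - \left(B - z\right) = -105 + z - B$)
$\left(-15878 + j{\left(T{\left(2,-14 \right)},211 \right)}\right) \left(13544 - 23669\right) = \left(-15878 - -109\right) \left(13544 - 23669\right) = \left(-15878 + \left(-105 + 211 + 3\right)\right) \left(-10125\right) = \left(-15878 + 109\right) \left(-10125\right) = \left(-15769\right) \left(-10125\right) = 159661125$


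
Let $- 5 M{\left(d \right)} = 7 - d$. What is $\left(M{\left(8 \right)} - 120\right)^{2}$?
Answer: $\frac{358801}{25} \approx 14352.0$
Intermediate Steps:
$M{\left(d \right)} = - \frac{7}{5} + \frac{d}{5}$ ($M{\left(d \right)} = - \frac{7 - d}{5} = - \frac{7}{5} + \frac{d}{5}$)
$\left(M{\left(8 \right)} - 120\right)^{2} = \left(\left(- \frac{7}{5} + \frac{1}{5} \cdot 8\right) - 120\right)^{2} = \left(\left(- \frac{7}{5} + \frac{8}{5}\right) - 120\right)^{2} = \left(\frac{1}{5} - 120\right)^{2} = \left(- \frac{599}{5}\right)^{2} = \frac{358801}{25}$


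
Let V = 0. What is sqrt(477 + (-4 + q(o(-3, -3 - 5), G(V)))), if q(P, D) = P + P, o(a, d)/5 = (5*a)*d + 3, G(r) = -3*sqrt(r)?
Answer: sqrt(1703) ≈ 41.267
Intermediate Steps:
o(a, d) = 15 + 25*a*d (o(a, d) = 5*((5*a)*d + 3) = 5*(5*a*d + 3) = 5*(3 + 5*a*d) = 15 + 25*a*d)
q(P, D) = 2*P
sqrt(477 + (-4 + q(o(-3, -3 - 5), G(V)))) = sqrt(477 + (-4 + 2*(15 + 25*(-3)*(-3 - 5)))) = sqrt(477 + (-4 + 2*(15 + 25*(-3)*(-8)))) = sqrt(477 + (-4 + 2*(15 + 600))) = sqrt(477 + (-4 + 2*615)) = sqrt(477 + (-4 + 1230)) = sqrt(477 + 1226) = sqrt(1703)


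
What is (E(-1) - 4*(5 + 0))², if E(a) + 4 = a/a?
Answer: 529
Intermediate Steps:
E(a) = -3 (E(a) = -4 + a/a = -4 + 1 = -3)
(E(-1) - 4*(5 + 0))² = (-3 - 4*(5 + 0))² = (-3 - 4*5)² = (-3 - 20)² = (-23)² = 529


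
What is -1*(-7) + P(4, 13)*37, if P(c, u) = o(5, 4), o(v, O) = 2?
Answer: 81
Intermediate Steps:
P(c, u) = 2
-1*(-7) + P(4, 13)*37 = -1*(-7) + 2*37 = 7 + 74 = 81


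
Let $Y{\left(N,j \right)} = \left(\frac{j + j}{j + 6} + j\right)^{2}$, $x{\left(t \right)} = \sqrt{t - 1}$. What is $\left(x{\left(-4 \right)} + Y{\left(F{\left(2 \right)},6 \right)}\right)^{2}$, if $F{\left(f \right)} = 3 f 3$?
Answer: $\left(49 + i \sqrt{5}\right)^{2} \approx 2396.0 + 219.13 i$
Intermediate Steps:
$F{\left(f \right)} = 9 f$
$x{\left(t \right)} = \sqrt{-1 + t}$
$Y{\left(N,j \right)} = \left(j + \frac{2 j}{6 + j}\right)^{2}$ ($Y{\left(N,j \right)} = \left(\frac{2 j}{6 + j} + j\right)^{2} = \left(j + \frac{2 j}{6 + j}\right)^{2}$)
$\left(x{\left(-4 \right)} + Y{\left(F{\left(2 \right)},6 \right)}\right)^{2} = \left(\sqrt{-1 - 4} + \frac{6^{2} \left(8 + 6\right)^{2}}{\left(6 + 6\right)^{2}}\right)^{2} = \left(\sqrt{-5} + \frac{36 \cdot 14^{2}}{144}\right)^{2} = \left(i \sqrt{5} + 36 \cdot \frac{1}{144} \cdot 196\right)^{2} = \left(i \sqrt{5} + 49\right)^{2} = \left(49 + i \sqrt{5}\right)^{2}$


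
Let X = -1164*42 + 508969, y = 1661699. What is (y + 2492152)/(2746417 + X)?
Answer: 4153851/3206498 ≈ 1.2954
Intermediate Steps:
X = 460081 (X = -48888 + 508969 = 460081)
(y + 2492152)/(2746417 + X) = (1661699 + 2492152)/(2746417 + 460081) = 4153851/3206498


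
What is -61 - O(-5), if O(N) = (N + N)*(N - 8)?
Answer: -191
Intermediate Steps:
O(N) = 2*N*(-8 + N) (O(N) = (2*N)*(-8 + N) = 2*N*(-8 + N))
-61 - O(-5) = -61 - 2*(-5)*(-8 - 5) = -61 - 2*(-5)*(-13) = -61 - 1*130 = -61 - 130 = -191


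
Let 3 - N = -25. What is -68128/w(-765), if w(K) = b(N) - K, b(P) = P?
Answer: -68128/793 ≈ -85.912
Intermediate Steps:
N = 28 (N = 3 - 1*(-25) = 3 + 25 = 28)
w(K) = 28 - K
-68128/w(-765) = -68128/(28 - 1*(-765)) = -68128/(28 + 765) = -68128/793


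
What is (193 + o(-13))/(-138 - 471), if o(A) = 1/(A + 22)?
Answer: -1738/5481 ≈ -0.31710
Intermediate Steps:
o(A) = 1/(22 + A)
(193 + o(-13))/(-138 - 471) = (193 + 1/(22 - 13))/(-138 - 471) = (193 + 1/9)/(-609) = (193 + 1/9)*(-1/609) = (1738/9)*(-1/609) = -1738/5481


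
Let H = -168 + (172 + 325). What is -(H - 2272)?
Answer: 1943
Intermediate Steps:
H = 329 (H = -168 + 497 = 329)
-(H - 2272) = -(329 - 2272) = -1*(-1943) = 1943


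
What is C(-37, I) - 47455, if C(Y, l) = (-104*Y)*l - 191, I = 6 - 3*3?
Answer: -59190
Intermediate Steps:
I = -3 (I = 6 - 9 = -3)
C(Y, l) = -191 - 104*Y*l (C(Y, l) = -104*Y*l - 191 = -191 - 104*Y*l)
C(-37, I) - 47455 = (-191 - 104*(-37)*(-3)) - 47455 = (-191 - 11544) - 47455 = -11735 - 47455 = -59190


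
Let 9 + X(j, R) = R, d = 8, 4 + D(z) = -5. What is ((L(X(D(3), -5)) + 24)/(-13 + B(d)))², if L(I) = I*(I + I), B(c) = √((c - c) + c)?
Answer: 173056/(13 - 2*√2)² ≈ 1672.7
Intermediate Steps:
D(z) = -9 (D(z) = -4 - 5 = -9)
X(j, R) = -9 + R
B(c) = √c (B(c) = √(0 + c) = √c)
L(I) = 2*I² (L(I) = I*(2*I) = 2*I²)
((L(X(D(3), -5)) + 24)/(-13 + B(d)))² = ((2*(-9 - 5)² + 24)/(-13 + √8))² = ((2*(-14)² + 24)/(-13 + 2*√2))² = ((2*196 + 24)/(-13 + 2*√2))² = ((392 + 24)/(-13 + 2*√2))² = (416/(-13 + 2*√2))² = 173056/(-13 + 2*√2)²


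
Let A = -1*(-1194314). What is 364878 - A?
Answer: -829436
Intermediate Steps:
A = 1194314
364878 - A = 364878 - 1*1194314 = 364878 - 1194314 = -829436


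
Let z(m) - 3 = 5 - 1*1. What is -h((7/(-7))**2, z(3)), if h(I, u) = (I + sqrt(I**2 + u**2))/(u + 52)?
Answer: -1/59 - 5*sqrt(2)/59 ≈ -0.13680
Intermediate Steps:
z(m) = 7 (z(m) = 3 + (5 - 1*1) = 3 + (5 - 1) = 3 + 4 = 7)
h(I, u) = (I + sqrt(I**2 + u**2))/(52 + u)
-h((7/(-7))**2, z(3)) = -((7/(-7))**2 + sqrt(((7/(-7))**2)**2 + 7**2))/(52 + 7) = -((7*(-1/7))**2 + sqrt(((7*(-1/7))**2)**2 + 49))/59 = -((-1)**2 + sqrt(((-1)**2)**2 + 49))/59 = -(1 + sqrt(1**2 + 49))/59 = -(1 + sqrt(1 + 49))/59 = -(1 + sqrt(50))/59 = -(1 + 5*sqrt(2))/59 = -(1/59 + 5*sqrt(2)/59) = -1/59 - 5*sqrt(2)/59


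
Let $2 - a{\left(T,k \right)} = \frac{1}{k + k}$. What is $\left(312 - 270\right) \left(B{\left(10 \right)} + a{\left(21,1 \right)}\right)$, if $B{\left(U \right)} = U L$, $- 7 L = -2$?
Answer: $183$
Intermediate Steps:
$L = \frac{2}{7}$ ($L = \left(- \frac{1}{7}\right) \left(-2\right) = \frac{2}{7} \approx 0.28571$)
$a{\left(T,k \right)} = 2 - \frac{1}{2 k}$ ($a{\left(T,k \right)} = 2 - \frac{1}{k + k} = 2 - \frac{1}{2 k}$)
$B{\left(U \right)} = \frac{2 U}{7}$ ($B{\left(U \right)} = U \frac{2}{7} = \frac{2 U}{7}$)
$\left(312 - 270\right) \left(B{\left(10 \right)} + a{\left(21,1 \right)}\right) = \left(312 - 270\right) \left(\frac{2}{7} \cdot 10 + \left(2 - \frac{1}{2 \cdot 1}\right)\right) = 42 \left(\frac{20}{7} + \left(2 - \frac{1}{2}\right)\right) = 42 \left(\frac{20}{7} + \frac{3}{2}\right) = 42 \cdot \frac{61}{14} = 183$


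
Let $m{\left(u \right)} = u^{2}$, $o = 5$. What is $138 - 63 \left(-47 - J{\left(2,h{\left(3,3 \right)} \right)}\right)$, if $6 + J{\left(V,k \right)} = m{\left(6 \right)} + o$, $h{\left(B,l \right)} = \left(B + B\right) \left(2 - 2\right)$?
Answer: $5304$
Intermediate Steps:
$h{\left(B,l \right)} = 0$ ($h{\left(B,l \right)} = 2 B 0 = 0$)
$J{\left(V,k \right)} = 35$ ($J{\left(V,k \right)} = -6 + \left(6^{2} + 5\right) = -6 + \left(36 + 5\right) = -6 + 41 = 35$)
$138 - 63 \left(-47 - J{\left(2,h{\left(3,3 \right)} \right)}\right) = 138 - 63 \left(-47 - 35\right) = 138 - -5166 = 138 + 5166 = 5304$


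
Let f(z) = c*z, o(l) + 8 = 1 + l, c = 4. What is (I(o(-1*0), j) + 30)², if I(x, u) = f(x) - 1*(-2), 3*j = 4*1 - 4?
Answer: 16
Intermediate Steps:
o(l) = -7 + l (o(l) = -8 + (1 + l) = -7 + l)
f(z) = 4*z
j = 0 (j = (4*1 - 4)/3 = (4 - 4)/3 = (⅓)*0 = 0)
I(x, u) = 2 + 4*x (I(x, u) = 4*x - 1*(-2) = 4*x + 2 = 2 + 4*x)
(I(o(-1*0), j) + 30)² = ((2 + 4*(-7 - 1*0)) + 30)² = ((2 + 4*(-7 + 0)) + 30)² = ((2 + 4*(-7)) + 30)² = ((2 - 28) + 30)² = (-26 + 30)² = 4² = 16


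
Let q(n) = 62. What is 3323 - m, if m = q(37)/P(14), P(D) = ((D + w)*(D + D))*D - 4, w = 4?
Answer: 11716867/3526 ≈ 3323.0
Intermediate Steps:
P(D) = -4 + 2*D**2*(4 + D) (P(D) = ((D + 4)*(D + D))*D - 4 = ((4 + D)*(2*D))*D - 4 = (2*D*(4 + D))*D - 4 = 2*D**2*(4 + D) - 4 = -4 + 2*D**2*(4 + D))
m = 31/3526 (m = 62/(-4 + 2*14**3 + 8*14**2) = 62/(-4 + 2*2744 + 8*196) = 62/(-4 + 5488 + 1568) = 62/7052 = 62*(1/7052) = 31/3526 ≈ 0.0087918)
3323 - m = 3323 - 1*31/3526 = 3323 - 31/3526 = 11716867/3526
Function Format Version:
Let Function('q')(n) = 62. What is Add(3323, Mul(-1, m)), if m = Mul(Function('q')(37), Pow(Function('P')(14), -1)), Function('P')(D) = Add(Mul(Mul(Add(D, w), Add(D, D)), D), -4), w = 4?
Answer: Rational(11716867, 3526) ≈ 3323.0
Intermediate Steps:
Function('P')(D) = Add(-4, Mul(2, Pow(D, 2), Add(4, D))) (Function('P')(D) = Add(Mul(Mul(Add(D, 4), Add(D, D)), D), -4) = Add(Mul(Mul(Add(4, D), Mul(2, D)), D), -4) = Add(Mul(Mul(2, D, Add(4, D)), D), -4) = Add(Mul(2, Pow(D, 2), Add(4, D)), -4) = Add(-4, Mul(2, Pow(D, 2), Add(4, D))))
m = Rational(31, 3526) (m = Mul(62, Pow(Add(-4, Mul(2, Pow(14, 3)), Mul(8, Pow(14, 2))), -1)) = Mul(62, Pow(Add(-4, Mul(2, 2744), Mul(8, 196)), -1)) = Mul(62, Pow(Add(-4, 5488, 1568), -1)) = Mul(62, Pow(7052, -1)) = Mul(62, Rational(1, 7052)) = Rational(31, 3526) ≈ 0.0087918)
Add(3323, Mul(-1, m)) = Add(3323, Mul(-1, Rational(31, 3526))) = Add(3323, Rational(-31, 3526)) = Rational(11716867, 3526)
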